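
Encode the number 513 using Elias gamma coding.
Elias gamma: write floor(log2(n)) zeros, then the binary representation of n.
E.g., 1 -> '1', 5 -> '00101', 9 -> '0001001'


num_bits = floor(log2(513)) + 1 = 10
leading_zeros = num_bits - 1 = 9
binary(513) = 1000000001

Elias gamma(513) = '000000000' + '1000000001' = 0000000001000000001 (19 bits)


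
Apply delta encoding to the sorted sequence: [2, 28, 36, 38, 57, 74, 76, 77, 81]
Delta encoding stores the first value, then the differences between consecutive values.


First value: 2
Deltas:
  28 - 2 = 26
  36 - 28 = 8
  38 - 36 = 2
  57 - 38 = 19
  74 - 57 = 17
  76 - 74 = 2
  77 - 76 = 1
  81 - 77 = 4


Delta encoded: [2, 26, 8, 2, 19, 17, 2, 1, 4]


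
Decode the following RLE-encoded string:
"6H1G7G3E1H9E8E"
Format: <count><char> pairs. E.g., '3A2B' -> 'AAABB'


Expanding each <count><char> pair:
  6H -> 'HHHHHH'
  1G -> 'G'
  7G -> 'GGGGGGG'
  3E -> 'EEE'
  1H -> 'H'
  9E -> 'EEEEEEEEE'
  8E -> 'EEEEEEEE'

Decoded = HHHHHHGGGGGGGGEEEHEEEEEEEEEEEEEEEEE


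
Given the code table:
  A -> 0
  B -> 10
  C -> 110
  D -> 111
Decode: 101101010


Decoding:
10 -> B
110 -> C
10 -> B
10 -> B


Result: BCBB


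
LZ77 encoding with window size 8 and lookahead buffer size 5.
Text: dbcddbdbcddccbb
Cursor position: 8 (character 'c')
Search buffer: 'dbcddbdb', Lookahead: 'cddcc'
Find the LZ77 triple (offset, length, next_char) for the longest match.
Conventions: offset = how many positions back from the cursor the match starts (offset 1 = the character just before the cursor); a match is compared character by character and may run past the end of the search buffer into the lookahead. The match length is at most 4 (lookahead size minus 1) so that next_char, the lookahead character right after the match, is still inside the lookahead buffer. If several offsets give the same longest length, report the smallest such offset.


Try each offset into the search buffer:
  offset=1 (pos 7, char 'b'): match length 0
  offset=2 (pos 6, char 'd'): match length 0
  offset=3 (pos 5, char 'b'): match length 0
  offset=4 (pos 4, char 'd'): match length 0
  offset=5 (pos 3, char 'd'): match length 0
  offset=6 (pos 2, char 'c'): match length 3
  offset=7 (pos 1, char 'b'): match length 0
  offset=8 (pos 0, char 'd'): match length 0
Longest match has length 3 at offset 6.
next_char = character at position 8 + 3 = 11 -> 'c'

Best match: offset=6, length=3 (matching 'cdd' starting at position 2)
LZ77 triple: (6, 3, 'c')


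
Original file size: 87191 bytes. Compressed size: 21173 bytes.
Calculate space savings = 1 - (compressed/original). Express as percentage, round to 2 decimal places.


ratio = compressed/original = 21173/87191 = 0.242835
savings = 1 - ratio = 1 - 0.242835 = 0.757165
as a percentage: 0.757165 * 100 = 75.72%

Space savings = 1 - 21173/87191 = 75.72%


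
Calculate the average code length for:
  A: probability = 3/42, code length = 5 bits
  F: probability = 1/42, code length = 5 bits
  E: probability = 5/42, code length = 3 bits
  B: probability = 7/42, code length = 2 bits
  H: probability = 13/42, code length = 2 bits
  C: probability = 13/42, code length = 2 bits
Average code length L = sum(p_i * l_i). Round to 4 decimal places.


Weighted contributions p_i * l_i:
  A: (3/42) * 5 = 15/42
  F: (1/42) * 5 = 5/42
  E: (5/42) * 3 = 15/42
  B: (7/42) * 2 = 14/42
  H: (13/42) * 2 = 26/42
  C: (13/42) * 2 = 26/42
Sum = (15 + 5 + 15 + 14 + 26 + 26)/42 = 101/42

L = 101/42 = 2.4048 bits/symbol


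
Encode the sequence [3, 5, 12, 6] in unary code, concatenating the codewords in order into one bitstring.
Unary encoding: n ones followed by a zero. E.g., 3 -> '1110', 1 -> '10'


Encode each number as n ones followed by a terminating 0:
  3 -> 1110 (4 bits)
  5 -> 111110 (6 bits)
  12 -> 1111111111110 (13 bits)
  6 -> 1111110 (7 bits)
Total length = 4 + 6 + 13 + 7 = 30 bits.

Unary([3, 5, 12, 6]) = 111011111011111111111101111110 (30 bits)


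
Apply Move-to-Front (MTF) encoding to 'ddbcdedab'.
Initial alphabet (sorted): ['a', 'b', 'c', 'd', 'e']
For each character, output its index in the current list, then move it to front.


MTF encoding:
'd': index 3 in ['a', 'b', 'c', 'd', 'e'] -> ['d', 'a', 'b', 'c', 'e']
'd': index 0 in ['d', 'a', 'b', 'c', 'e'] -> ['d', 'a', 'b', 'c', 'e']
'b': index 2 in ['d', 'a', 'b', 'c', 'e'] -> ['b', 'd', 'a', 'c', 'e']
'c': index 3 in ['b', 'd', 'a', 'c', 'e'] -> ['c', 'b', 'd', 'a', 'e']
'd': index 2 in ['c', 'b', 'd', 'a', 'e'] -> ['d', 'c', 'b', 'a', 'e']
'e': index 4 in ['d', 'c', 'b', 'a', 'e'] -> ['e', 'd', 'c', 'b', 'a']
'd': index 1 in ['e', 'd', 'c', 'b', 'a'] -> ['d', 'e', 'c', 'b', 'a']
'a': index 4 in ['d', 'e', 'c', 'b', 'a'] -> ['a', 'd', 'e', 'c', 'b']
'b': index 4 in ['a', 'd', 'e', 'c', 'b'] -> ['b', 'a', 'd', 'e', 'c']


Output: [3, 0, 2, 3, 2, 4, 1, 4, 4]


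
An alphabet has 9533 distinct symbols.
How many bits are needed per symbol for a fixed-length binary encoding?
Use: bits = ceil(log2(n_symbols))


log2(9533) = 13.2187
Bracket: 2^13 = 8192 < 9533 <= 2^14 = 16384
So ceil(log2(9533)) = 14

bits = ceil(log2(9533)) = ceil(13.2187) = 14 bits


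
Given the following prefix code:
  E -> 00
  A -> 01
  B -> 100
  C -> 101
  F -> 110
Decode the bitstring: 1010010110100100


Decoding step by step:
Bits 101 -> C
Bits 00 -> E
Bits 101 -> C
Bits 101 -> C
Bits 00 -> E
Bits 100 -> B


Decoded message: CECCEB


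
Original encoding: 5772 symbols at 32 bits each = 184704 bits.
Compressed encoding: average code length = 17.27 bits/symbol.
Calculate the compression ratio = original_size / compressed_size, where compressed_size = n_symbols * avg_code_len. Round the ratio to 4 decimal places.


original_size = n_symbols * orig_bits = 5772 * 32 = 184704 bits
compressed_size = n_symbols * avg_code_len = 5772 * 17.27 = 99682.44 bits
ratio = original_size / compressed_size = 184704 / 99682.44 = 1.8529

Compression ratio = 1.8529


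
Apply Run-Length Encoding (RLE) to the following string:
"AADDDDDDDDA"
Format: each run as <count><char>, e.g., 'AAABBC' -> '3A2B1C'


Scanning runs left to right:
  i=0: run of 'A' x 2 -> '2A'
  i=2: run of 'D' x 8 -> '8D'
  i=10: run of 'A' x 1 -> '1A'

RLE = 2A8D1A


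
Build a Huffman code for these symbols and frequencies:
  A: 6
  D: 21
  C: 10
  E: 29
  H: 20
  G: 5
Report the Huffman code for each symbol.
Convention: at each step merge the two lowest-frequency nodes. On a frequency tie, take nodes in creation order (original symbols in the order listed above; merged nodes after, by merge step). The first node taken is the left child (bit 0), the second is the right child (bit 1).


Huffman tree construction:
Step 1: Merge G(5) + A(6) = 11
Step 2: Merge C(10) + (G+A)(11) = 21
Step 3: Merge H(20) + D(21) = 41
Step 4: Merge (C+(G+A))(21) + E(29) = 50
Step 5: Merge (H+D)(41) + ((C+(G+A))+E)(50) = 91
Read each symbol's code off the tree from the root (left child = 0, right child = 1).

Codes:
  A: 1011 (length 4)
  D: 01 (length 2)
  C: 100 (length 3)
  E: 11 (length 2)
  H: 00 (length 2)
  G: 1010 (length 4)
Average code length: 214/91 = 2.3516 bits/symbol


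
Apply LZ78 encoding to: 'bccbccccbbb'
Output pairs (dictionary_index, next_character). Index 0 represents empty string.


LZ78 encoding steps:
Dictionary: {0: ''}
Step 1: w='' (idx 0), next='b' -> output (0, 'b'), add 'b' as idx 1
Step 2: w='' (idx 0), next='c' -> output (0, 'c'), add 'c' as idx 2
Step 3: w='c' (idx 2), next='b' -> output (2, 'b'), add 'cb' as idx 3
Step 4: w='c' (idx 2), next='c' -> output (2, 'c'), add 'cc' as idx 4
Step 5: w='cc' (idx 4), next='b' -> output (4, 'b'), add 'ccb' as idx 5
Step 6: w='b' (idx 1), next='b' -> output (1, 'b'), add 'bb' as idx 6


Encoded: [(0, 'b'), (0, 'c'), (2, 'b'), (2, 'c'), (4, 'b'), (1, 'b')]


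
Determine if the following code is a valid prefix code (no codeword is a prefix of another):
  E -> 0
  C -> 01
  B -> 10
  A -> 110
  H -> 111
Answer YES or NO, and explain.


Checking each pair (does one codeword prefix another?):
  E='0' vs C='01': prefix -- VIOLATION

NO -- this is NOT a valid prefix code. E (0) is a prefix of C (01).


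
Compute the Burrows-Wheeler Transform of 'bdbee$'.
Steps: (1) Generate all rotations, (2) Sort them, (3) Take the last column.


Rotations (sorted):
  0: $bdbee -> last char: e
  1: bdbee$ -> last char: $
  2: bee$bd -> last char: d
  3: dbee$b -> last char: b
  4: e$bdbe -> last char: e
  5: ee$bdb -> last char: b


BWT = e$dbeb


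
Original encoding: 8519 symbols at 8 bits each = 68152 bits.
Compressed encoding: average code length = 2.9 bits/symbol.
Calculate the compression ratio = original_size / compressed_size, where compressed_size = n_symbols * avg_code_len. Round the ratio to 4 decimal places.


original_size = n_symbols * orig_bits = 8519 * 8 = 68152 bits
compressed_size = n_symbols * avg_code_len = 8519 * 2.9 = 24705.1 bits
ratio = original_size / compressed_size = 68152 / 24705.1 = 2.7586

Compression ratio = 2.7586


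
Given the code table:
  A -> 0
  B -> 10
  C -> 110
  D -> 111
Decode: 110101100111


Decoding:
110 -> C
10 -> B
110 -> C
0 -> A
111 -> D


Result: CBCAD


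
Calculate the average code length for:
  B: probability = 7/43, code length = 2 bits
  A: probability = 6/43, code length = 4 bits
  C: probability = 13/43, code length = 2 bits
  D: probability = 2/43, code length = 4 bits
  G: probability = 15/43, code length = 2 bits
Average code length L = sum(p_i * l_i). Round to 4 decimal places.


Weighted contributions p_i * l_i:
  B: (7/43) * 2 = 14/43
  A: (6/43) * 4 = 24/43
  C: (13/43) * 2 = 26/43
  D: (2/43) * 4 = 8/43
  G: (15/43) * 2 = 30/43
Sum = (14 + 24 + 26 + 8 + 30)/43 = 102/43

L = 102/43 = 2.3721 bits/symbol


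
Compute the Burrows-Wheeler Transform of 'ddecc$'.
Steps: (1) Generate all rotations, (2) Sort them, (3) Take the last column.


Rotations (sorted):
  0: $ddecc -> last char: c
  1: c$ddec -> last char: c
  2: cc$dde -> last char: e
  3: ddecc$ -> last char: $
  4: decc$d -> last char: d
  5: ecc$dd -> last char: d


BWT = cce$dd


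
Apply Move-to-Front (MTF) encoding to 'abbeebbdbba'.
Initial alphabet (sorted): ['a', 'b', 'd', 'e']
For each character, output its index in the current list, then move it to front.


MTF encoding:
'a': index 0 in ['a', 'b', 'd', 'e'] -> ['a', 'b', 'd', 'e']
'b': index 1 in ['a', 'b', 'd', 'e'] -> ['b', 'a', 'd', 'e']
'b': index 0 in ['b', 'a', 'd', 'e'] -> ['b', 'a', 'd', 'e']
'e': index 3 in ['b', 'a', 'd', 'e'] -> ['e', 'b', 'a', 'd']
'e': index 0 in ['e', 'b', 'a', 'd'] -> ['e', 'b', 'a', 'd']
'b': index 1 in ['e', 'b', 'a', 'd'] -> ['b', 'e', 'a', 'd']
'b': index 0 in ['b', 'e', 'a', 'd'] -> ['b', 'e', 'a', 'd']
'd': index 3 in ['b', 'e', 'a', 'd'] -> ['d', 'b', 'e', 'a']
'b': index 1 in ['d', 'b', 'e', 'a'] -> ['b', 'd', 'e', 'a']
'b': index 0 in ['b', 'd', 'e', 'a'] -> ['b', 'd', 'e', 'a']
'a': index 3 in ['b', 'd', 'e', 'a'] -> ['a', 'b', 'd', 'e']


Output: [0, 1, 0, 3, 0, 1, 0, 3, 1, 0, 3]


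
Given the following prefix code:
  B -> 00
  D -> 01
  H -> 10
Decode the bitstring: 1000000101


Decoding step by step:
Bits 10 -> H
Bits 00 -> B
Bits 00 -> B
Bits 01 -> D
Bits 01 -> D


Decoded message: HBBDD


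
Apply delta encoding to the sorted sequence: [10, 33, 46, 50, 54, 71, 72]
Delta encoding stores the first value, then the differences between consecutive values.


First value: 10
Deltas:
  33 - 10 = 23
  46 - 33 = 13
  50 - 46 = 4
  54 - 50 = 4
  71 - 54 = 17
  72 - 71 = 1


Delta encoded: [10, 23, 13, 4, 4, 17, 1]


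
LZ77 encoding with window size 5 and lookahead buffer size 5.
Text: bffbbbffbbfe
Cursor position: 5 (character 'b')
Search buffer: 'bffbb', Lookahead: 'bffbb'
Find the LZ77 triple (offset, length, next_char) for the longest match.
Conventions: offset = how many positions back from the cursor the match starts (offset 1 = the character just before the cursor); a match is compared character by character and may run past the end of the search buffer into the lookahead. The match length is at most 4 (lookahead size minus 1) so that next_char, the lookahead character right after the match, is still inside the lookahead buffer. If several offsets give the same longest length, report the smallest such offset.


Try each offset into the search buffer:
  offset=1 (pos 4, char 'b'): match length 1
  offset=2 (pos 3, char 'b'): match length 1
  offset=3 (pos 2, char 'f'): match length 0
  offset=4 (pos 1, char 'f'): match length 0
  offset=5 (pos 0, char 'b'): match length 4
Longest match has length 4 at offset 5.
next_char = character at position 5 + 4 = 9 -> 'b'

Best match: offset=5, length=4 (matching 'bffb' starting at position 0)
LZ77 triple: (5, 4, 'b')


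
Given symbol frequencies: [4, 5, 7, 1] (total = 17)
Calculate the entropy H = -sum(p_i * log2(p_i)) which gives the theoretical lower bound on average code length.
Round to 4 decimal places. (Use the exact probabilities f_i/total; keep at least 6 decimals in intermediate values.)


Per-symbol terms -p_i * log2(p_i) with p_i = f_i/17:
  p = 4/17 = 0.235294: log2(p) = -2.087463, -p*log2(p) = 0.491168
  p = 5/17 = 0.294118: log2(p) = -1.765535, -p*log2(p) = 0.519275
  p = 7/17 = 0.411765: log2(p) = -1.280108, -p*log2(p) = 0.527103
  p = 1/17 = 0.058824: log2(p) = -4.087463, -p*log2(p) = 0.240439
H = 0.491168 + 0.519275 + 0.527103 + 0.240439 = 1.777985

H = 1.778 bits/symbol


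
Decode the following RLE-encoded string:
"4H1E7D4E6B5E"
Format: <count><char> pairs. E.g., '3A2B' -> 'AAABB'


Expanding each <count><char> pair:
  4H -> 'HHHH'
  1E -> 'E'
  7D -> 'DDDDDDD'
  4E -> 'EEEE'
  6B -> 'BBBBBB'
  5E -> 'EEEEE'

Decoded = HHHHEDDDDDDDEEEEBBBBBBEEEEE


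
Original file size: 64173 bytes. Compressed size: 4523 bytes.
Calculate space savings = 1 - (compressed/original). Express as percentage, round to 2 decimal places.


ratio = compressed/original = 4523/64173 = 0.070481
savings = 1 - ratio = 1 - 0.070481 = 0.929519
as a percentage: 0.929519 * 100 = 92.95%

Space savings = 1 - 4523/64173 = 92.95%


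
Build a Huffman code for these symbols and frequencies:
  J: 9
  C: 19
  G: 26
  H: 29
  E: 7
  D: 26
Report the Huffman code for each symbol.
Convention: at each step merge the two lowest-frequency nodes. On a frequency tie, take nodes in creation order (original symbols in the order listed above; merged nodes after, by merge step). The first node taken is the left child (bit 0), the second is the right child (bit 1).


Huffman tree construction:
Step 1: Merge E(7) + J(9) = 16
Step 2: Merge (E+J)(16) + C(19) = 35
Step 3: Merge G(26) + D(26) = 52
Step 4: Merge H(29) + ((E+J)+C)(35) = 64
Step 5: Merge (G+D)(52) + (H+((E+J)+C))(64) = 116
Read each symbol's code off the tree from the root (left child = 0, right child = 1).

Codes:
  J: 1101 (length 4)
  C: 111 (length 3)
  G: 00 (length 2)
  H: 10 (length 2)
  E: 1100 (length 4)
  D: 01 (length 2)
Average code length: 283/116 = 2.4397 bits/symbol


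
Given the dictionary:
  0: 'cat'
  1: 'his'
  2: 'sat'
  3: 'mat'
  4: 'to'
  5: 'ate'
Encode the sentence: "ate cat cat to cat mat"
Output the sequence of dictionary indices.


Look up each word in the dictionary:
  'ate' -> 5
  'cat' -> 0
  'cat' -> 0
  'to' -> 4
  'cat' -> 0
  'mat' -> 3

Encoded: [5, 0, 0, 4, 0, 3]


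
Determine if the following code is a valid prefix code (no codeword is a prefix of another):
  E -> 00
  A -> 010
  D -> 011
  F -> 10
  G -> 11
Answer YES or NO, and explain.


Checking each pair (does one codeword prefix another?):
  E='00' vs A='010': no prefix
  E='00' vs D='011': no prefix
  E='00' vs F='10': no prefix
  E='00' vs G='11': no prefix
  A='010' vs E='00': no prefix
  A='010' vs D='011': no prefix
  A='010' vs F='10': no prefix
  A='010' vs G='11': no prefix
  D='011' vs E='00': no prefix
  D='011' vs A='010': no prefix
  D='011' vs F='10': no prefix
  D='011' vs G='11': no prefix
  F='10' vs E='00': no prefix
  F='10' vs A='010': no prefix
  F='10' vs D='011': no prefix
  F='10' vs G='11': no prefix
  G='11' vs E='00': no prefix
  G='11' vs A='010': no prefix
  G='11' vs D='011': no prefix
  G='11' vs F='10': no prefix
No violation found over all pairs.

YES -- this is a valid prefix code. No codeword is a prefix of any other codeword.


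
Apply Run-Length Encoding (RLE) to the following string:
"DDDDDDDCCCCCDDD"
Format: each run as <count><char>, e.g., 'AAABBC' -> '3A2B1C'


Scanning runs left to right:
  i=0: run of 'D' x 7 -> '7D'
  i=7: run of 'C' x 5 -> '5C'
  i=12: run of 'D' x 3 -> '3D'

RLE = 7D5C3D


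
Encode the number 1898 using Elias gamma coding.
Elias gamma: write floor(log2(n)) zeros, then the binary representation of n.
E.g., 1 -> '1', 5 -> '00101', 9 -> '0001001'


num_bits = floor(log2(1898)) + 1 = 11
leading_zeros = num_bits - 1 = 10
binary(1898) = 11101101010

Elias gamma(1898) = '0000000000' + '11101101010' = 000000000011101101010 (21 bits)


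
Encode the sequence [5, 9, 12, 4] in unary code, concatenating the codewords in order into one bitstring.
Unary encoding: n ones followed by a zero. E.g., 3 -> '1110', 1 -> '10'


Encode each number as n ones followed by a terminating 0:
  5 -> 111110 (6 bits)
  9 -> 1111111110 (10 bits)
  12 -> 1111111111110 (13 bits)
  4 -> 11110 (5 bits)
Total length = 6 + 10 + 13 + 5 = 34 bits.

Unary([5, 9, 12, 4]) = 1111101111111110111111111111011110 (34 bits)


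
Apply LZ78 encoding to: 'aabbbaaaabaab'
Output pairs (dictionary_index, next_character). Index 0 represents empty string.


LZ78 encoding steps:
Dictionary: {0: ''}
Step 1: w='' (idx 0), next='a' -> output (0, 'a'), add 'a' as idx 1
Step 2: w='a' (idx 1), next='b' -> output (1, 'b'), add 'ab' as idx 2
Step 3: w='' (idx 0), next='b' -> output (0, 'b'), add 'b' as idx 3
Step 4: w='b' (idx 3), next='a' -> output (3, 'a'), add 'ba' as idx 4
Step 5: w='a' (idx 1), next='a' -> output (1, 'a'), add 'aa' as idx 5
Step 6: w='ab' (idx 2), next='a' -> output (2, 'a'), add 'aba' as idx 6
Step 7: w='ab' (idx 2), end of input -> output (2, '')


Encoded: [(0, 'a'), (1, 'b'), (0, 'b'), (3, 'a'), (1, 'a'), (2, 'a'), (2, '')]


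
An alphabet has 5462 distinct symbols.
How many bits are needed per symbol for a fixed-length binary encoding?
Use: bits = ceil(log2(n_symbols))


log2(5462) = 12.4152
Bracket: 2^12 = 4096 < 5462 <= 2^13 = 8192
So ceil(log2(5462)) = 13

bits = ceil(log2(5462)) = ceil(12.4152) = 13 bits


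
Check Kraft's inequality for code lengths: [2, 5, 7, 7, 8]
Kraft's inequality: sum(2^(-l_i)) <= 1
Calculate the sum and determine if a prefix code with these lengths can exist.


Sum = 2^(-2) + 2^(-5) + 2^(-7) + 2^(-7) + 2^(-8)
    = 0.25 + 0.03125 + 0.0078125 + 0.0078125 + 0.00390625
    = 77/256 = 0.30078125
Since 0.30078125 <= 1, Kraft's inequality IS satisfied.
A prefix code with these lengths CAN exist.

Kraft sum = 0.30078125. Satisfied.


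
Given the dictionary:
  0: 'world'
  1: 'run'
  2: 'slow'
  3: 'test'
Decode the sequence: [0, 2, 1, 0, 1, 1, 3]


Look up each index in the dictionary:
  0 -> 'world'
  2 -> 'slow'
  1 -> 'run'
  0 -> 'world'
  1 -> 'run'
  1 -> 'run'
  3 -> 'test'

Decoded: "world slow run world run run test"


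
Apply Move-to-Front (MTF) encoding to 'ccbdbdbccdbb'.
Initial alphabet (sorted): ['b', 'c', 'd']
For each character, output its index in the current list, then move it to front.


MTF encoding:
'c': index 1 in ['b', 'c', 'd'] -> ['c', 'b', 'd']
'c': index 0 in ['c', 'b', 'd'] -> ['c', 'b', 'd']
'b': index 1 in ['c', 'b', 'd'] -> ['b', 'c', 'd']
'd': index 2 in ['b', 'c', 'd'] -> ['d', 'b', 'c']
'b': index 1 in ['d', 'b', 'c'] -> ['b', 'd', 'c']
'd': index 1 in ['b', 'd', 'c'] -> ['d', 'b', 'c']
'b': index 1 in ['d', 'b', 'c'] -> ['b', 'd', 'c']
'c': index 2 in ['b', 'd', 'c'] -> ['c', 'b', 'd']
'c': index 0 in ['c', 'b', 'd'] -> ['c', 'b', 'd']
'd': index 2 in ['c', 'b', 'd'] -> ['d', 'c', 'b']
'b': index 2 in ['d', 'c', 'b'] -> ['b', 'd', 'c']
'b': index 0 in ['b', 'd', 'c'] -> ['b', 'd', 'c']


Output: [1, 0, 1, 2, 1, 1, 1, 2, 0, 2, 2, 0]


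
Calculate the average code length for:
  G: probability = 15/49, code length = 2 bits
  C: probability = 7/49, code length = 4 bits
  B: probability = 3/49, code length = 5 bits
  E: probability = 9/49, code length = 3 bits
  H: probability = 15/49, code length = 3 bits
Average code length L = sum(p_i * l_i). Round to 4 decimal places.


Weighted contributions p_i * l_i:
  G: (15/49) * 2 = 30/49
  C: (7/49) * 4 = 28/49
  B: (3/49) * 5 = 15/49
  E: (9/49) * 3 = 27/49
  H: (15/49) * 3 = 45/49
Sum = (30 + 28 + 15 + 27 + 45)/49 = 145/49

L = 145/49 = 2.9592 bits/symbol


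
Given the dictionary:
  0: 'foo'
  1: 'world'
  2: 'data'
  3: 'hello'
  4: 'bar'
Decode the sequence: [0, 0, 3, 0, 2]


Look up each index in the dictionary:
  0 -> 'foo'
  0 -> 'foo'
  3 -> 'hello'
  0 -> 'foo'
  2 -> 'data'

Decoded: "foo foo hello foo data"


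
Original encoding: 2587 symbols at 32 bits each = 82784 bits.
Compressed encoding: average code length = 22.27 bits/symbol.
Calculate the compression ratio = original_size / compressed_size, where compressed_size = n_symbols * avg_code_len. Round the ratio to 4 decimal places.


original_size = n_symbols * orig_bits = 2587 * 32 = 82784 bits
compressed_size = n_symbols * avg_code_len = 2587 * 22.27 = 57612.49 bits
ratio = original_size / compressed_size = 82784 / 57612.49 = 1.4369

Compression ratio = 1.4369


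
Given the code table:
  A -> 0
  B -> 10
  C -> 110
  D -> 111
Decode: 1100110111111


Decoding:
110 -> C
0 -> A
110 -> C
111 -> D
111 -> D


Result: CACDD


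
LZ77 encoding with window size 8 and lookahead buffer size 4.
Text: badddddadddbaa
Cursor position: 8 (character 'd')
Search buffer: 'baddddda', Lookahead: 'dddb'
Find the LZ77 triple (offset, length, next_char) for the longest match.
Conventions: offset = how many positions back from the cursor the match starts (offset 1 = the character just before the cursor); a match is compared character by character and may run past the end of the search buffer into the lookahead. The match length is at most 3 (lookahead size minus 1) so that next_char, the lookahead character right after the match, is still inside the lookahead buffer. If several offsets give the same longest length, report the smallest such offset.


Try each offset into the search buffer:
  offset=1 (pos 7, char 'a'): match length 0
  offset=2 (pos 6, char 'd'): match length 1
  offset=3 (pos 5, char 'd'): match length 2
  offset=4 (pos 4, char 'd'): match length 3
  offset=5 (pos 3, char 'd'): match length 3
  offset=6 (pos 2, char 'd'): match length 3
  offset=7 (pos 1, char 'a'): match length 0
  offset=8 (pos 0, char 'b'): match length 0
Longest match has length 3, found at offsets 4, 5, 6; take the smallest, offset 4.
next_char = character at position 8 + 3 = 11 -> 'b'

Best match: offset=4, length=3 (matching 'ddd' starting at position 4)
LZ77 triple: (4, 3, 'b')


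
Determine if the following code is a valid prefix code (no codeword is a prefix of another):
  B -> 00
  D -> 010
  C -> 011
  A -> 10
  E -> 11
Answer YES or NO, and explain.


Checking each pair (does one codeword prefix another?):
  B='00' vs D='010': no prefix
  B='00' vs C='011': no prefix
  B='00' vs A='10': no prefix
  B='00' vs E='11': no prefix
  D='010' vs B='00': no prefix
  D='010' vs C='011': no prefix
  D='010' vs A='10': no prefix
  D='010' vs E='11': no prefix
  C='011' vs B='00': no prefix
  C='011' vs D='010': no prefix
  C='011' vs A='10': no prefix
  C='011' vs E='11': no prefix
  A='10' vs B='00': no prefix
  A='10' vs D='010': no prefix
  A='10' vs C='011': no prefix
  A='10' vs E='11': no prefix
  E='11' vs B='00': no prefix
  E='11' vs D='010': no prefix
  E='11' vs C='011': no prefix
  E='11' vs A='10': no prefix
No violation found over all pairs.

YES -- this is a valid prefix code. No codeword is a prefix of any other codeword.


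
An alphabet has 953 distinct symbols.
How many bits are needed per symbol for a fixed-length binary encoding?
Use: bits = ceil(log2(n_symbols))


log2(953) = 9.8963
Bracket: 2^9 = 512 < 953 <= 2^10 = 1024
So ceil(log2(953)) = 10

bits = ceil(log2(953)) = ceil(9.8963) = 10 bits


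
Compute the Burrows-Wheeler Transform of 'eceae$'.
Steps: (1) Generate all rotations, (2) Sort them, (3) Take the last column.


Rotations (sorted):
  0: $eceae -> last char: e
  1: ae$ece -> last char: e
  2: ceae$e -> last char: e
  3: e$ecea -> last char: a
  4: eae$ec -> last char: c
  5: eceae$ -> last char: $


BWT = eeeac$


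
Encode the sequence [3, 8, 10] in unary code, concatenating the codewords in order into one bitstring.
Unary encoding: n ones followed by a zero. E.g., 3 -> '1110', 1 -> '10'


Encode each number as n ones followed by a terminating 0:
  3 -> 1110 (4 bits)
  8 -> 111111110 (9 bits)
  10 -> 11111111110 (11 bits)
Total length = 4 + 9 + 11 = 24 bits.

Unary([3, 8, 10]) = 111011111111011111111110 (24 bits)


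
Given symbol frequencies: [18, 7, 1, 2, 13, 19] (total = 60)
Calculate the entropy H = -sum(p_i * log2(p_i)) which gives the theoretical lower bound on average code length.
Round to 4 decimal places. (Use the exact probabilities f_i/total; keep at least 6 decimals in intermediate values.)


Per-symbol terms -p_i * log2(p_i) with p_i = f_i/60:
  p = 18/60 = 0.300000: log2(p) = -1.736966, -p*log2(p) = 0.521090
  p = 7/60 = 0.116667: log2(p) = -3.099536, -p*log2(p) = 0.361612
  p = 1/60 = 0.016667: log2(p) = -5.906891, -p*log2(p) = 0.098448
  p = 2/60 = 0.033333: log2(p) = -4.906891, -p*log2(p) = 0.163563
  p = 13/60 = 0.216667: log2(p) = -2.206451, -p*log2(p) = 0.478064
  p = 19/60 = 0.316667: log2(p) = -1.658963, -p*log2(p) = 0.525338
H = 0.521090 + 0.361612 + 0.098448 + 0.163563 + 0.478064 + 0.525338 = 2.148115

H = 2.1481 bits/symbol


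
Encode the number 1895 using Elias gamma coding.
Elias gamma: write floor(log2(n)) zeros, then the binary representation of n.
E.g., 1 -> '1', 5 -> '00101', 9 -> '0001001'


num_bits = floor(log2(1895)) + 1 = 11
leading_zeros = num_bits - 1 = 10
binary(1895) = 11101100111

Elias gamma(1895) = '0000000000' + '11101100111' = 000000000011101100111 (21 bits)


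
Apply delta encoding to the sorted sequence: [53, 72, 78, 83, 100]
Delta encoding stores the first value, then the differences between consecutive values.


First value: 53
Deltas:
  72 - 53 = 19
  78 - 72 = 6
  83 - 78 = 5
  100 - 83 = 17


Delta encoded: [53, 19, 6, 5, 17]


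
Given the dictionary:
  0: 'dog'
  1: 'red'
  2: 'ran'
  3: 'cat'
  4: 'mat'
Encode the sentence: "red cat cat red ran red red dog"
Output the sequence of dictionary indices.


Look up each word in the dictionary:
  'red' -> 1
  'cat' -> 3
  'cat' -> 3
  'red' -> 1
  'ran' -> 2
  'red' -> 1
  'red' -> 1
  'dog' -> 0

Encoded: [1, 3, 3, 1, 2, 1, 1, 0]


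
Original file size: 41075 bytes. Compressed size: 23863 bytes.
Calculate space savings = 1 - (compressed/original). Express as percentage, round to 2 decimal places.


ratio = compressed/original = 23863/41075 = 0.580962
savings = 1 - ratio = 1 - 0.580962 = 0.419038
as a percentage: 0.419038 * 100 = 41.9%

Space savings = 1 - 23863/41075 = 41.9%


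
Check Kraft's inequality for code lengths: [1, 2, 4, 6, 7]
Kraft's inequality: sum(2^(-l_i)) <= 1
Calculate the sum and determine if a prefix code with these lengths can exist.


Sum = 2^(-1) + 2^(-2) + 2^(-4) + 2^(-6) + 2^(-7)
    = 0.5 + 0.25 + 0.0625 + 0.015625 + 0.0078125
    = 107/128 = 0.8359375
Since 0.8359375 <= 1, Kraft's inequality IS satisfied.
A prefix code with these lengths CAN exist.

Kraft sum = 0.8359375. Satisfied.


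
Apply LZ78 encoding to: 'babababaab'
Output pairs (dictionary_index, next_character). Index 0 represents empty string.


LZ78 encoding steps:
Dictionary: {0: ''}
Step 1: w='' (idx 0), next='b' -> output (0, 'b'), add 'b' as idx 1
Step 2: w='' (idx 0), next='a' -> output (0, 'a'), add 'a' as idx 2
Step 3: w='b' (idx 1), next='a' -> output (1, 'a'), add 'ba' as idx 3
Step 4: w='ba' (idx 3), next='b' -> output (3, 'b'), add 'bab' as idx 4
Step 5: w='a' (idx 2), next='a' -> output (2, 'a'), add 'aa' as idx 5
Step 6: w='b' (idx 1), end of input -> output (1, '')


Encoded: [(0, 'b'), (0, 'a'), (1, 'a'), (3, 'b'), (2, 'a'), (1, '')]


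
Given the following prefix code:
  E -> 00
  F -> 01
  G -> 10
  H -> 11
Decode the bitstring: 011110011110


Decoding step by step:
Bits 01 -> F
Bits 11 -> H
Bits 10 -> G
Bits 01 -> F
Bits 11 -> H
Bits 10 -> G


Decoded message: FHGFHG


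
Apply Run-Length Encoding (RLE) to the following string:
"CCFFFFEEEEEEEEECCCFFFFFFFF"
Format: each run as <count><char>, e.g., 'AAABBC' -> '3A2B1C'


Scanning runs left to right:
  i=0: run of 'C' x 2 -> '2C'
  i=2: run of 'F' x 4 -> '4F'
  i=6: run of 'E' x 9 -> '9E'
  i=15: run of 'C' x 3 -> '3C'
  i=18: run of 'F' x 8 -> '8F'

RLE = 2C4F9E3C8F


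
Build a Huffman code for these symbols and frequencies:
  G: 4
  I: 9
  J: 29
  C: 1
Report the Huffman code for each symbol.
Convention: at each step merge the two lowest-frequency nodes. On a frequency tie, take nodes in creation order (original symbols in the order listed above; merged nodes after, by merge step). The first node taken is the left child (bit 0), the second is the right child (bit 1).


Huffman tree construction:
Step 1: Merge C(1) + G(4) = 5
Step 2: Merge (C+G)(5) + I(9) = 14
Step 3: Merge ((C+G)+I)(14) + J(29) = 43
Read each symbol's code off the tree from the root (left child = 0, right child = 1).

Codes:
  G: 001 (length 3)
  I: 01 (length 2)
  J: 1 (length 1)
  C: 000 (length 3)
Average code length: 62/43 = 1.4419 bits/symbol


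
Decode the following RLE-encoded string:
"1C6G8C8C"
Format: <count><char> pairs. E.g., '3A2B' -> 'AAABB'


Expanding each <count><char> pair:
  1C -> 'C'
  6G -> 'GGGGGG'
  8C -> 'CCCCCCCC'
  8C -> 'CCCCCCCC'

Decoded = CGGGGGGCCCCCCCCCCCCCCCC


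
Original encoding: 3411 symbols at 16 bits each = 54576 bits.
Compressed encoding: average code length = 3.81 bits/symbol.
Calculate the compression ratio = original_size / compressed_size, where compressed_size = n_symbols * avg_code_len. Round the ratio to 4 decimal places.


original_size = n_symbols * orig_bits = 3411 * 16 = 54576 bits
compressed_size = n_symbols * avg_code_len = 3411 * 3.81 = 12995.91 bits
ratio = original_size / compressed_size = 54576 / 12995.91 = 4.1995

Compression ratio = 4.1995


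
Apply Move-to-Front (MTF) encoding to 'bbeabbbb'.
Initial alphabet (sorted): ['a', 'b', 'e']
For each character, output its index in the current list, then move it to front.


MTF encoding:
'b': index 1 in ['a', 'b', 'e'] -> ['b', 'a', 'e']
'b': index 0 in ['b', 'a', 'e'] -> ['b', 'a', 'e']
'e': index 2 in ['b', 'a', 'e'] -> ['e', 'b', 'a']
'a': index 2 in ['e', 'b', 'a'] -> ['a', 'e', 'b']
'b': index 2 in ['a', 'e', 'b'] -> ['b', 'a', 'e']
'b': index 0 in ['b', 'a', 'e'] -> ['b', 'a', 'e']
'b': index 0 in ['b', 'a', 'e'] -> ['b', 'a', 'e']
'b': index 0 in ['b', 'a', 'e'] -> ['b', 'a', 'e']


Output: [1, 0, 2, 2, 2, 0, 0, 0]


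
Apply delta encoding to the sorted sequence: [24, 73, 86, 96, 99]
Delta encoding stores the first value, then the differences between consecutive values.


First value: 24
Deltas:
  73 - 24 = 49
  86 - 73 = 13
  96 - 86 = 10
  99 - 96 = 3


Delta encoded: [24, 49, 13, 10, 3]


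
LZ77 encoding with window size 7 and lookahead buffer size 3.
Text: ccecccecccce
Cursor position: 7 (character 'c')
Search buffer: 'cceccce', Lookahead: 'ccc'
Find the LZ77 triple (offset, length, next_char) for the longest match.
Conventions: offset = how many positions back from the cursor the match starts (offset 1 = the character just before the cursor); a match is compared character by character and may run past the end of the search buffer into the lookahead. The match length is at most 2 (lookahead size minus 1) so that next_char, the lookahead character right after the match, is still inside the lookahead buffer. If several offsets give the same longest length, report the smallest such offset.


Try each offset into the search buffer:
  offset=1 (pos 6, char 'e'): match length 0
  offset=2 (pos 5, char 'c'): match length 1
  offset=3 (pos 4, char 'c'): match length 2
  offset=4 (pos 3, char 'c'): match length 2
  offset=5 (pos 2, char 'e'): match length 0
  offset=6 (pos 1, char 'c'): match length 1
  offset=7 (pos 0, char 'c'): match length 2
Longest match has length 2, found at offsets 3, 4, 7; take the smallest, offset 3.
next_char = character at position 7 + 2 = 9 -> 'c'

Best match: offset=3, length=2 (matching 'cc' starting at position 4)
LZ77 triple: (3, 2, 'c')


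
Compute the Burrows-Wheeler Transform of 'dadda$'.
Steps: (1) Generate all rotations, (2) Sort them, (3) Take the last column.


Rotations (sorted):
  0: $dadda -> last char: a
  1: a$dadd -> last char: d
  2: adda$d -> last char: d
  3: da$dad -> last char: d
  4: dadda$ -> last char: $
  5: dda$da -> last char: a


BWT = addd$a


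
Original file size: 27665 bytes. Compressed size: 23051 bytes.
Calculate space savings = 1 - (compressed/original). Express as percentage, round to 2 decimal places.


ratio = compressed/original = 23051/27665 = 0.833219
savings = 1 - ratio = 1 - 0.833219 = 0.166781
as a percentage: 0.166781 * 100 = 16.68%

Space savings = 1 - 23051/27665 = 16.68%


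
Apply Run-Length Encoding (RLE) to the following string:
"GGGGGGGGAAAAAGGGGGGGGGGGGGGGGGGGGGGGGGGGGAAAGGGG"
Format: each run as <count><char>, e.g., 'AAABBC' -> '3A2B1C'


Scanning runs left to right:
  i=0: run of 'G' x 8 -> '8G'
  i=8: run of 'A' x 5 -> '5A'
  i=13: run of 'G' x 28 -> '28G'
  i=41: run of 'A' x 3 -> '3A'
  i=44: run of 'G' x 4 -> '4G'

RLE = 8G5A28G3A4G


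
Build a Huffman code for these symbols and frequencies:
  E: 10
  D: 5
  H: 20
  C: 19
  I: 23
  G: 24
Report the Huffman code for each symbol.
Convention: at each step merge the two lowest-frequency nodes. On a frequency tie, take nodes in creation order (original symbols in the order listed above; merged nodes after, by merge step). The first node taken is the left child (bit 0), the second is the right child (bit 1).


Huffman tree construction:
Step 1: Merge D(5) + E(10) = 15
Step 2: Merge (D+E)(15) + C(19) = 34
Step 3: Merge H(20) + I(23) = 43
Step 4: Merge G(24) + ((D+E)+C)(34) = 58
Step 5: Merge (H+I)(43) + (G+((D+E)+C))(58) = 101
Read each symbol's code off the tree from the root (left child = 0, right child = 1).

Codes:
  E: 1101 (length 4)
  D: 1100 (length 4)
  H: 00 (length 2)
  C: 111 (length 3)
  I: 01 (length 2)
  G: 10 (length 2)
Average code length: 251/101 = 2.4851 bits/symbol


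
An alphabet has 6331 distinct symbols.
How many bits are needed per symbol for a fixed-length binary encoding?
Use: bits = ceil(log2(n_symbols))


log2(6331) = 12.6282
Bracket: 2^12 = 4096 < 6331 <= 2^13 = 8192
So ceil(log2(6331)) = 13

bits = ceil(log2(6331)) = ceil(12.6282) = 13 bits


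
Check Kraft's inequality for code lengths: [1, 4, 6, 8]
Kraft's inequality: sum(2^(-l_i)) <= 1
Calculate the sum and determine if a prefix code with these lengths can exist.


Sum = 2^(-1) + 2^(-4) + 2^(-6) + 2^(-8)
    = 0.5 + 0.0625 + 0.015625 + 0.00390625
    = 149/256 = 0.58203125
Since 0.58203125 <= 1, Kraft's inequality IS satisfied.
A prefix code with these lengths CAN exist.

Kraft sum = 0.58203125. Satisfied.


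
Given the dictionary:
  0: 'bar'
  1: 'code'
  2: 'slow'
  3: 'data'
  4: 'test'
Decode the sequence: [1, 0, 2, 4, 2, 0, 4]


Look up each index in the dictionary:
  1 -> 'code'
  0 -> 'bar'
  2 -> 'slow'
  4 -> 'test'
  2 -> 'slow'
  0 -> 'bar'
  4 -> 'test'

Decoded: "code bar slow test slow bar test"


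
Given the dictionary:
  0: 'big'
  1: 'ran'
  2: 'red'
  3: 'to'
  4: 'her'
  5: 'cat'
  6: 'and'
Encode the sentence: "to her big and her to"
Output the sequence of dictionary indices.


Look up each word in the dictionary:
  'to' -> 3
  'her' -> 4
  'big' -> 0
  'and' -> 6
  'her' -> 4
  'to' -> 3

Encoded: [3, 4, 0, 6, 4, 3]


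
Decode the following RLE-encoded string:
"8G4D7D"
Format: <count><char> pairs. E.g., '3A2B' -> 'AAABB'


Expanding each <count><char> pair:
  8G -> 'GGGGGGGG'
  4D -> 'DDDD'
  7D -> 'DDDDDDD'

Decoded = GGGGGGGGDDDDDDDDDDD


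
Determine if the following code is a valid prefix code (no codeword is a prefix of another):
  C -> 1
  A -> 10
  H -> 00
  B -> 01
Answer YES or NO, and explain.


Checking each pair (does one codeword prefix another?):
  C='1' vs A='10': prefix -- VIOLATION

NO -- this is NOT a valid prefix code. C (1) is a prefix of A (10).


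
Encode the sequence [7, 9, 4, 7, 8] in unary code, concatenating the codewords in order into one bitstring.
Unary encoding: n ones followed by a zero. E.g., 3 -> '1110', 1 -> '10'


Encode each number as n ones followed by a terminating 0:
  7 -> 11111110 (8 bits)
  9 -> 1111111110 (10 bits)
  4 -> 11110 (5 bits)
  7 -> 11111110 (8 bits)
  8 -> 111111110 (9 bits)
Total length = 8 + 10 + 5 + 8 + 9 = 40 bits.

Unary([7, 9, 4, 7, 8]) = 1111111011111111101111011111110111111110 (40 bits)


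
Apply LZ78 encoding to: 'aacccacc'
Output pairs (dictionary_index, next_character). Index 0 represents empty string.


LZ78 encoding steps:
Dictionary: {0: ''}
Step 1: w='' (idx 0), next='a' -> output (0, 'a'), add 'a' as idx 1
Step 2: w='a' (idx 1), next='c' -> output (1, 'c'), add 'ac' as idx 2
Step 3: w='' (idx 0), next='c' -> output (0, 'c'), add 'c' as idx 3
Step 4: w='c' (idx 3), next='a' -> output (3, 'a'), add 'ca' as idx 4
Step 5: w='c' (idx 3), next='c' -> output (3, 'c'), add 'cc' as idx 5


Encoded: [(0, 'a'), (1, 'c'), (0, 'c'), (3, 'a'), (3, 'c')]


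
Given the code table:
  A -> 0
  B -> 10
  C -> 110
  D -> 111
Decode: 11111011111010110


Decoding:
111 -> D
110 -> C
111 -> D
110 -> C
10 -> B
110 -> C


Result: DCDCBC


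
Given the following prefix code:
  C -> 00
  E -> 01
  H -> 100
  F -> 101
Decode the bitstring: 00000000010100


Decoding step by step:
Bits 00 -> C
Bits 00 -> C
Bits 00 -> C
Bits 00 -> C
Bits 01 -> E
Bits 01 -> E
Bits 00 -> C


Decoded message: CCCCEEC


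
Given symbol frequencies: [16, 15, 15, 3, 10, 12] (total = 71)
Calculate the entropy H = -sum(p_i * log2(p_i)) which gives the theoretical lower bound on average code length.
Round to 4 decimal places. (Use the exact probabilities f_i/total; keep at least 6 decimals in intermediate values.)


Per-symbol terms -p_i * log2(p_i) with p_i = f_i/71:
  p = 16/71 = 0.225352: log2(p) = -2.149747, -p*log2(p) = 0.484450
  p = 15/71 = 0.211268: log2(p) = -2.242857, -p*log2(p) = 0.473843
  p = 15/71 = 0.211268: log2(p) = -2.242857, -p*log2(p) = 0.473843
  p = 3/71 = 0.042254: log2(p) = -4.564785, -p*log2(p) = 0.192878
  p = 10/71 = 0.140845: log2(p) = -2.827819, -p*log2(p) = 0.398284
  p = 12/71 = 0.169014: log2(p) = -2.564785, -p*log2(p) = 0.433485
H = 0.484450 + 0.473843 + 0.473843 + 0.192878 + 0.398284 + 0.433485 = 2.456783

H = 2.4568 bits/symbol


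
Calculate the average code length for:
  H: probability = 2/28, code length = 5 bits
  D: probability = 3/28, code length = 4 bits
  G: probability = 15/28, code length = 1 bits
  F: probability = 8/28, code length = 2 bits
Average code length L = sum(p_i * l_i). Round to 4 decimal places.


Weighted contributions p_i * l_i:
  H: (2/28) * 5 = 10/28
  D: (3/28) * 4 = 12/28
  G: (15/28) * 1 = 15/28
  F: (8/28) * 2 = 16/28
Sum = (10 + 12 + 15 + 16)/28 = 53/28

L = 53/28 = 1.8929 bits/symbol


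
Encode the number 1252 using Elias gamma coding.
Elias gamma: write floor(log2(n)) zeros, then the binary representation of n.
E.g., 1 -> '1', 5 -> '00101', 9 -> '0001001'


num_bits = floor(log2(1252)) + 1 = 11
leading_zeros = num_bits - 1 = 10
binary(1252) = 10011100100

Elias gamma(1252) = '0000000000' + '10011100100' = 000000000010011100100 (21 bits)


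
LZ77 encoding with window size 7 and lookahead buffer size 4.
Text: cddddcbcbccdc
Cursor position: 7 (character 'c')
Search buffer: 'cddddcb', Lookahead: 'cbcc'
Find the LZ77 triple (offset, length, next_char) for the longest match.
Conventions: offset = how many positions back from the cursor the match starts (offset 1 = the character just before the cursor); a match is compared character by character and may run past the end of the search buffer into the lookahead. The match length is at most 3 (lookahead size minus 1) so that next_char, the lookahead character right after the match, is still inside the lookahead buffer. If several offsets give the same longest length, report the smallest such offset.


Try each offset into the search buffer:
  offset=1 (pos 6, char 'b'): match length 0
  offset=2 (pos 5, char 'c'): match length 3
  offset=3 (pos 4, char 'd'): match length 0
  offset=4 (pos 3, char 'd'): match length 0
  offset=5 (pos 2, char 'd'): match length 0
  offset=6 (pos 1, char 'd'): match length 0
  offset=7 (pos 0, char 'c'): match length 1
Longest match has length 3 at offset 2.
next_char = character at position 7 + 3 = 10 -> 'c'

Best match: offset=2, length=3 (matching 'cbc' starting at position 5)
LZ77 triple: (2, 3, 'c')
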